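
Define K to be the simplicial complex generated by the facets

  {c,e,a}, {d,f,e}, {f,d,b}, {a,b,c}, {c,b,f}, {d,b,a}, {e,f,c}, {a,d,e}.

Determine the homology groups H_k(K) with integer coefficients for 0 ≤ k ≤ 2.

Fix the vertex order a < b < c < d < e < f and write every simplex with vertices in increasing order. Then dim K = 2 and the simplices of K are:

  0-simplices (6): a, b, c, d, e, f
  1-simplices (12): ab, ac, ad, ae, bc, bd, bf, ce, cf, de, df, ef
  2-simplices (8): abc, abd, ace, ade, bcf, bdf, cef, def

giving chain groups C_0 ≅ Z^6, C_1 ≅ Z^12, C_2 ≅ Z^8.

∂_1: C_1 → C_0 maps an edge to its endpoints' difference, ∂[p,q] = q − p.
This gives a 6×12 integer matrix of rank 5; reducing to Smith normal form yields diagonal entries (1,1,1,1,1).

The boundary map ∂_2: C_2 → C_1 maps a triangle to the signed sum of its edges. For instance
  ∂cef = ef − cf + ce,
  ∂bcf = cf − bf + bc.
This gives a 12×8 integer matrix of rank 7; reducing to Smith normal form yields diagonal entries (1,1,1,1,1,1,1).

From H_k ≅ ker(∂_k) / im(∂_{k+1}) we obtain:

  H_0: rank C_0 − rank ∂_1 = 6 − 5 = 1, and the invariant factors of ∂_1 are all 1, so H_0 ≅ Z.
  H_1: rank ker ∂_1 − rank ∂_2 = (12 − 5) − 7 = 0, and the invariant factors of ∂_2 are all 1, so H_1 ≅ 0.
  H_2: rank ker ∂_2 − rank ∂_3 = (8 − 7) − 0 = 1, and there is no ∂_3, so H_2 ≅ Z.

(K is a triangulation of the 2-sphere S^2.)

H_0 ≅ Z,  H_1 = 0,  H_2 ≅ Z.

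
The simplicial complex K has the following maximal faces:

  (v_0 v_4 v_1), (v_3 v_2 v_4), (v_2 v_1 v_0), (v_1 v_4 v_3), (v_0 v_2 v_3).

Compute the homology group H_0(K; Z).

We work with the vertex ordering v_0 < v_1 < v_2 < v_3 < v_4. The simplices of K, each written with vertices in increasing order, are:

  0-simplices (5): [v_0], [v_1], [v_2], [v_3], [v_4]
  1-simplices (10): [v_0,v_1], [v_0,v_2], [v_0,v_3], [v_0,v_4], [v_1,v_2], [v_1,v_3], [v_1,v_4], [v_2,v_3], [v_2,v_4], [v_3,v_4]
  2-simplices (5): [v_0,v_1,v_2], [v_0,v_1,v_4], [v_0,v_2,v_3], [v_1,v_3,v_4], [v_2,v_3,v_4]

Hence C_0 ≅ Z^5, C_1 ≅ Z^10, C_2 ≅ Z^5.

Boundary ∂_1: C_1 → C_0 is given by ∂[p,q] = [q] − [p]. For instance
  ∂[v_1,v_4] = [v_4] − [v_1].
This gives a 5×10 integer matrix of rank 4; reducing to Smith normal form yields diagonal entries (1,1,1,1).

Boundary ∂_2: C_2 → C_1 maps a triangle to the signed sum of its edges. For instance
  ∂[v_0,v_1,v_2] = [v_1,v_2] − [v_0,v_2] + [v_0,v_1],
  ∂[v_0,v_1,v_4] = [v_1,v_4] − [v_0,v_4] + [v_0,v_1].
The 10×5 boundary matrix has rank 5 and Smith normal form diag(1,1,1,1,1).

Now H_k = ker ∂_k / im ∂_{k+1}, so:

  H_0: rank C_0 − rank ∂_1 = 5 − 4 = 1, and the invariant factors of ∂_1 are all 1, so H_0 = Z.

H_0 ≅ Z.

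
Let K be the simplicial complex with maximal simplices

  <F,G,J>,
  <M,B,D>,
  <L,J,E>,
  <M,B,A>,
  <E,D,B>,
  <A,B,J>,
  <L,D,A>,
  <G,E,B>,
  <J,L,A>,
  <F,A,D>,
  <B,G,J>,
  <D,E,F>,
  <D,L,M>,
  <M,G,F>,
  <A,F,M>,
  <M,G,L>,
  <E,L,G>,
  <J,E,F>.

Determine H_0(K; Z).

H_0 = Z.

K has 9 vertices, 27 edges, 18 triangles.
rank ∂_0 = 0, rank ∂_1 = 8 ⇒ b_0 = 9 − 0 − 8 = 1; all invariant factors of ∂_1 are 1 so no torsion. So H_0 ≅ Z.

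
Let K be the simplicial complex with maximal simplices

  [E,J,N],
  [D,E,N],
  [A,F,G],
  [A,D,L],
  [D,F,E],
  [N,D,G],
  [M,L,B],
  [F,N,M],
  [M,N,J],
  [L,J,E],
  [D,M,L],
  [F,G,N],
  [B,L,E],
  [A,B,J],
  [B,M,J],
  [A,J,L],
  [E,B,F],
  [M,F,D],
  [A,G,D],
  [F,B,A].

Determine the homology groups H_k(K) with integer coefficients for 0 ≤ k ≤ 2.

H_0 = Z,  H_1 = Z ⊕ Z_2,  H_2 = 0.

Take the total order A < B < D < E < F < G < J < L < M < N on the vertex set. Then K (dimension 2) consists of the simplices:

  0-simplices (10): A, B, D, E, F, G, J, L, M, N
  1-simplices (30): AB, AD, AF, AG, AJ, AL, BE, BF, BJ, BL, BM, DE, DF, DG, DL, DM, DN, EF, EJ, EL, EN, FG, FM, FN, GN, JL, JM, JN, LM, MN
  2-simplices (20): ABF, ABJ, ADG, ADL, AFG, AJL, BEF, BEL, BJM, BLM, DEF, DEN, DFM, DGN, DLM, EJL, EJN, FGN, FMN, JMN

giving chain groups C_0 ≅ Z^10, C_1 ≅ Z^30, C_2 ≅ Z^20.

The boundary map ∂_1: C_1 → C_0 sends each edge [p,q] (with p < q) to q − p. For instance
  ∂LM = M − L.
As a 10×30 matrix over Z this has rank 9, with invariant factors (1,1,1,1,1,1,1,1,1).

The boundary map ∂_2: C_2 → C_1 sends each 2-simplex [p,q,r] to [q,r] − [p,r] + [p,q]. For instance
  ∂BJM = JM − BM + BJ,
  ∂DEN = EN − DN + DE.
This gives a 30×20 integer matrix of rank 20; reducing to Smith normal form yields diagonal entries (1,1,1,1,1,1,1,1,1,1,1,1,1,1,1,1,1,1,1,2).

Computing H_k = (kernel of ∂_k) / (image of ∂_{k+1}):

  H_0: rank C_0 − rank ∂_1 = 10 − 9 = 1, and the invariant factors of ∂_1 are all 1, so H_0 = Z.
  H_1: rank ker ∂_1 − rank ∂_2 = (30 − 9) − 20 = 1, and ∂_2 has invariant factor 2 > 1, so H_1 = Z ⊕ Z_2.
  H_2: rank ker ∂_2 − rank ∂_3 = (20 − 20) − 0 = 0, and there is no ∂_3, so H_2 = 0.

As a check, the Euler characteristic is 10 − 30 + 20 = 0, which agrees with 1 − 1 + 0 = 0.
(K is a triangulation of the Klein bottle.)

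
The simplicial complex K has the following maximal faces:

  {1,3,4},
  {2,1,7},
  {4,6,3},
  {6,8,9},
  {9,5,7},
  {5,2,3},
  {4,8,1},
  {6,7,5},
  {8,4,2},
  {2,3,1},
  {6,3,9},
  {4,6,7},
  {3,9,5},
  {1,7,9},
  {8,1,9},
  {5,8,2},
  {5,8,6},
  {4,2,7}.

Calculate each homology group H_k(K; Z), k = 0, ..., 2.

We work with the vertex ordering 1 < 2 < 3 < 4 < 5 < 6 < 7 < 8 < 9. The simplices of K, each written with vertices in increasing order, are:

  0-simplices (9): [1], [2], [3], [4], [5], [6], [7], [8], [9]
  1-simplices (27): (27 of them)
  2-simplices (18): [1,2,3], [1,2,7], [1,3,4], [1,4,8], [1,7,9], [1,8,9], [2,3,5], [2,4,7], [2,4,8], [2,5,8], [3,4,6], [3,5,9], [3,6,9], [4,6,7], [5,6,7], [5,6,8], [5,7,9], [6,8,9]

so the chain groups are C_0 ≅ Z^9, C_1 ≅ Z^27, C_2 ≅ Z^18.

The boundary map ∂_1: C_1 → C_0 is given by ∂[p,q] = [q] − [p].
The resulting 9×27 matrix has rank 8, and its Smith normal form has invariant factors (1,1,1,1,1,1,1,1).

Boundary ∂_2: C_2 → C_1 acts by ∂[p,q,r] = [q,r] − [p,r] + [p,q]. For instance
  ∂[1,2,7] = [2,7] − [1,7] + [1,2],
  ∂[1,2,3] = [2,3] − [1,3] + [1,2].
The resulting 27×18 matrix has rank 18, and its Smith normal form has invariant factors (1,1,1,1,1,1,1,1,1,1,1,1,1,1,1,1,1,2).

Reading off H_k = ker ∂_k / im ∂_{k+1}:

  H_0: rank C_0 − rank ∂_1 = 9 − 8 = 1, and the invariant factors of ∂_1 are all 1, so H_0 = Z.
  H_1: rank ker ∂_1 − rank ∂_2 = (27 − 8) − 18 = 1, and ∂_2 has invariant factor 2 > 1, so H_1 = Z × Z/2.
  H_2: rank ker ∂_2 − rank ∂_3 = (18 − 18) − 0 = 0, and there is no ∂_3, so H_2 = 0.

H_0 ≅ Z,  H_1 ≅ Z × Z/2,  H_2 = 0.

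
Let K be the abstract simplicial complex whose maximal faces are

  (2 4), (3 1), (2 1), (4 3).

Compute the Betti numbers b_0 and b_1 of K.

b_0 = 1, b_1 = 1.

K has 4 vertices, 4 edges.
rank ∂_0 = 0, rank ∂_1 = 3 ⇒ b_0 = 4 − 0 − 3 = 1; all invariant factors of ∂_1 are 1 so no torsion. So H_0 ≅ Z.
rank ∂_1 = 3, rank ∂_2 = 0 ⇒ b_1 = 4 − 3 − 0 = 1. So H_1 ≅ Z.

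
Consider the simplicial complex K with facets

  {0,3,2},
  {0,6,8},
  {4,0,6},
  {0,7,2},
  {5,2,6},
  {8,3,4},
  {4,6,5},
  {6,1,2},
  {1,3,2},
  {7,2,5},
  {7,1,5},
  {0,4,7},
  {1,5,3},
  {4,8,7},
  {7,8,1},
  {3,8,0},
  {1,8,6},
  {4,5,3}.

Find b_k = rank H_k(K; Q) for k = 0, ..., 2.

b_0 = 1, b_1 = 1, b_2 = 0.

Fix the vertex order 0 < 1 < 2 < 3 < 4 < 5 < 6 < 7 < 8 and write every simplex with vertices in increasing order. Then dim K = 2 and the simplices of K are:

  0-simplices (9): [0], [1], [2], [3], [4], [5], [6], [7], [8]
  1-simplices (27): (27 of them)
  2-simplices (18): [0,2,3], [0,2,7], [0,3,8], [0,4,6], [0,4,7], [0,6,8], [1,2,3], [1,2,6], [1,3,5], [1,5,7], [1,6,8], [1,7,8], [2,5,6], [2,5,7], [3,4,5], [3,4,8], [4,5,6], [4,7,8]

so the chain groups are C_0 ≅ Z^9, C_1 ≅ Z^27, C_2 ≅ Z^18.

The boundary map ∂_1: C_1 → C_0 sends each edge [p,q] (with p < q) to q − p. For instance
  ∂[7,8] = [8] − [7].
This gives a 9×27 integer matrix of rank 8; reducing to Smith normal form yields diagonal entries (1,1,1,1,1,1,1,1).

The boundary map ∂_2: C_2 → C_1 maps a triangle to the signed sum of its edges. For instance
  ∂[3,4,8] = [4,8] − [3,8] + [3,4],
  ∂[0,4,7] = [4,7] − [0,7] + [0,4].
The 27×18 boundary matrix has rank 18 and Smith normal form diag(1,1,1,1,1,1,1,1,1,1,1,1,1,1,1,1,1,2).

Now H_k = ker ∂_k / im ∂_{k+1}, so:

  H_0: rank C_0 − rank ∂_1 = 9 − 8 = 1, and the invariant factors of ∂_1 are all 1, so H_0 ≅ Z.
  H_1: rank ker ∂_1 − rank ∂_2 = (27 − 8) − 18 = 1, and ∂_2 has invariant factor 2 > 1, so H_1 ≅ Z × Z/2.
  H_2: rank ker ∂_2 − rank ∂_3 = (18 − 18) − 0 = 0, and there is no ∂_3, so H_2 ≅ 0.

As a check, the Euler characteristic is 9 − 27 + 18 = 0, which agrees with 1 − 1 + 0 = 0.

Hence the Betti numbers are b_0 = 1, b_1 = 1, b_2 = 0.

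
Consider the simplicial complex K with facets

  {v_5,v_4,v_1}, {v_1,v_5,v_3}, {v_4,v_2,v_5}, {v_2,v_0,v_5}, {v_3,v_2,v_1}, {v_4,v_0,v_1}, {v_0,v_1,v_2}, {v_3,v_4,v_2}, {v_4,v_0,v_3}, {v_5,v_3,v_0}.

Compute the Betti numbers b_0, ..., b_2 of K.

b_0 = 1, b_1 = 0, b_2 = 0.

We work with the vertex ordering v_0 < v_1 < v_2 < v_3 < v_4 < v_5. The simplices of K, each written with vertices in increasing order, are:

  0-simplices (6): [v_0], [v_1], [v_2], [v_3], [v_4], [v_5]
  1-simplices (15): (15 of them)
  2-simplices (10): [v_0,v_1,v_2], [v_0,v_1,v_4], [v_0,v_2,v_5], [v_0,v_3,v_4], [v_0,v_3,v_5], [v_1,v_2,v_3], [v_1,v_3,v_5], [v_1,v_4,v_5], [v_2,v_3,v_4], [v_2,v_4,v_5]

Hence C_0 ≅ Z^6, C_1 ≅ Z^15, C_2 ≅ Z^10.

Boundary ∂_1: C_1 → C_0 sends each edge [p,q] (with p < q) to q − p.
This gives a 6×15 integer matrix of rank 5; reducing to Smith normal form yields diagonal entries (1,1,1,1,1).

Boundary ∂_2: C_2 → C_1 acts by ∂[p,q,r] = [q,r] − [p,r] + [p,q]. For instance
  ∂[v_0,v_3,v_4] = [v_3,v_4] − [v_0,v_4] + [v_0,v_3],
  ∂[v_0,v_1,v_2] = [v_1,v_2] − [v_0,v_2] + [v_0,v_1].
This gives a 15×10 integer matrix of rank 10; reducing to Smith normal form yields diagonal entries (1,1,1,1,1,1,1,1,1,2).

Now H_k = ker ∂_k / im ∂_{k+1}, so:

  H_0: rank C_0 − rank ∂_1 = 6 − 5 = 1, and the invariant factors of ∂_1 are all 1, so H_0 = Z.
  H_1: rank ker ∂_1 − rank ∂_2 = (15 − 5) − 10 = 0, and ∂_2 has invariant factor 2 > 1, so H_1 = Z/2.
  H_2: rank ker ∂_2 − rank ∂_3 = (10 − 10) − 0 = 0, and there is no ∂_3, so H_2 = 0.

As a check, the Euler characteristic is 6 − 15 + 10 = 1, which agrees with 1 − 0 + 0 = 1.
(K is a triangulation of the real projective plane RP^2.)

Hence the Betti numbers are b_0 = 1, b_1 = 0, b_2 = 0.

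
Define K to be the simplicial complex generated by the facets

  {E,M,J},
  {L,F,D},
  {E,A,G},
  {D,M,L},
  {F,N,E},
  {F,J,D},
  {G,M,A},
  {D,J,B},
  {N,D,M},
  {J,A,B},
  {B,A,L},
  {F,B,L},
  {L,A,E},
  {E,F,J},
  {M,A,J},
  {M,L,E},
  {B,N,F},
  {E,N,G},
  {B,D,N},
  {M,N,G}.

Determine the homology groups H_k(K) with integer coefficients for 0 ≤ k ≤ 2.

Order the vertices as A < B < D < E < F < G < J < L < M < N. Listing each simplex with vertices in this order, K has dimension 2 with simplices:

  0-simplices (10): A, B, D, E, F, G, J, L, M, N
  1-simplices (30): AB, AE, AG, AJ, AL, AM, BD, BF, BJ, BL, BN, DF, DJ, DL, DM, DN, EF, EG, EJ, EL, EM, EN, FJ, FL, FN, GM, GN, JM, LM, MN
  2-simplices (20): ABJ, ABL, AEG, AEL, AGM, AJM, BDJ, BDN, BFL, BFN, DFJ, DFL, DLM, DMN, EFJ, EFN, EGN, EJM, ELM, GMN

Hence C_0 ≅ Z^10, C_1 ≅ Z^30, C_2 ≅ Z^20.

∂_1: C_1 → C_0 sends each edge [p,q] (with p < q) to q − p. For instance
  ∂JM = M − J.
This gives a 10×30 integer matrix of rank 9; reducing to Smith normal form yields diagonal entries (1,1,1,1,1,1,1,1,1).

The boundary map ∂_2: C_2 → C_1 maps a triangle to the signed sum of its edges. For instance
  ∂AEG = EG − AG + AE,
  ∂DMN = MN − DN + DM.
As a 30×20 matrix over Z this has rank 20, with invariant factors (1,1,1,1,1,1,1,1,1,1,1,1,1,1,1,1,1,1,1,2).

Now H_k = ker ∂_k / im ∂_{k+1}, so:

  H_0: rank C_0 − rank ∂_1 = 10 − 9 = 1, and the invariant factors of ∂_1 are all 1, so H_0 = Z.
  H_1: rank ker ∂_1 − rank ∂_2 = (30 − 9) − 20 = 1, and ∂_2 has invariant factor 2 > 1, so H_1 = Z ⊕ Z/2Z.
  H_2: rank ker ∂_2 − rank ∂_3 = (20 − 20) − 0 = 0, and there is no ∂_3, so H_2 = 0.

(K is a triangulation of the Klein bottle.)

H_0 = Z,  H_1 = Z ⊕ Z/2Z,  H_2 = 0.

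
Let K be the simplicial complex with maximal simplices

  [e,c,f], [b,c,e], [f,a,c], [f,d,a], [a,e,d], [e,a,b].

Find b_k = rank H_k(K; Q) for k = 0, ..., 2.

b_0 = 1, b_1 = 1, b_2 = 0.

Fix the vertex order a < b < c < d < e < f and write every simplex with vertices in increasing order. Then dim K = 2 and the simplices of K are:

  0-simplices (6): a, b, c, d, e, f
  1-simplices (12): ab, ac, ad, ae, af, bc, be, ce, cf, de, df, ef
  2-simplices (6): abe, acf, ade, adf, bce, cef

so the chain groups are C_0 ≅ Z^6, C_1 ≅ Z^12, C_2 ≅ Z^6.

The boundary map ∂_1: C_1 → C_0 maps an edge to its endpoints' difference, ∂[p,q] = q − p.
As a 6×12 matrix over Z this has rank 5, with invariant factors (1,1,1,1,1).

∂_2: C_2 → C_1 acts by ∂[p,q,r] = [q,r] − [p,r] + [p,q]. For instance
  ∂acf = cf − af + ac,
  ∂abe = be − ae + ab.
The 12×6 boundary matrix has rank 6 and Smith normal form diag(1,1,1,1,1,1).

Reading off H_k = ker ∂_k / im ∂_{k+1}:

  H_0: rank C_0 − rank ∂_1 = 6 − 5 = 1, and the invariant factors of ∂_1 are all 1, so H_0 = Z.
  H_1: rank ker ∂_1 − rank ∂_2 = (12 − 5) − 6 = 1, and the invariant factors of ∂_2 are all 1, so H_1 = Z.
  H_2: rank ker ∂_2 − rank ∂_3 = (6 − 6) − 0 = 0, and there is no ∂_3, so H_2 = 0.

Hence the Betti numbers are b_0 = 1, b_1 = 1, b_2 = 0.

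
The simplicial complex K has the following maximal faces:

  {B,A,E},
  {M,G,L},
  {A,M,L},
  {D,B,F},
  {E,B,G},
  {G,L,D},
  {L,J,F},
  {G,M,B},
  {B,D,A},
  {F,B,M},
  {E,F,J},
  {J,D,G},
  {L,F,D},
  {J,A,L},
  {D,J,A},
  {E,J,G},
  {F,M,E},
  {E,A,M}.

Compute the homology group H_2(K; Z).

We work with the vertex ordering A < B < D < E < F < G < J < L < M. The simplices of K, each written with vertices in increasing order, are:

  0-simplices (9): A, B, D, E, F, G, J, L, M
  1-simplices (27): AB, AD, AE, AJ, AL, AM, BD, BE, BF, BG, BM, DF, DG, DJ, DL, EF, EG, EJ, EM, FJ, FL, FM, GJ, GL, GM, JL, LM
  2-simplices (18): ABD, ABE, ADJ, AEM, AJL, ALM, BDF, BEG, BFM, BGM, DFL, DGJ, DGL, EFJ, EFM, EGJ, FJL, GLM

giving chain groups C_0 ≅ Z^9, C_1 ≅ Z^27, C_2 ≅ Z^18.

The boundary map ∂_1: C_1 → C_0 sends each edge [p,q] (with p < q) to q − p. For instance
  ∂DF = F − D.
This gives a 9×27 integer matrix of rank 8; reducing to Smith normal form yields diagonal entries (1,1,1,1,1,1,1,1).

The boundary map ∂_2: C_2 → C_1 acts by ∂[p,q,r] = [q,r] − [p,r] + [p,q]. For instance
  ∂AJL = JL − AL + AJ,
  ∂FJL = JL − FL + FJ.
This gives a 27×18 integer matrix of rank 18; reducing to Smith normal form yields diagonal entries (1,1,1,1,1,1,1,1,1,1,1,1,1,1,1,1,1,2).

Reading off H_k = ker ∂_k / im ∂_{k+1}:

  H_2: rank ker ∂_2 − rank ∂_3 = (18 − 18) − 0 = 0, and there is no ∂_3, so H_2 = 0.

H_2 = 0.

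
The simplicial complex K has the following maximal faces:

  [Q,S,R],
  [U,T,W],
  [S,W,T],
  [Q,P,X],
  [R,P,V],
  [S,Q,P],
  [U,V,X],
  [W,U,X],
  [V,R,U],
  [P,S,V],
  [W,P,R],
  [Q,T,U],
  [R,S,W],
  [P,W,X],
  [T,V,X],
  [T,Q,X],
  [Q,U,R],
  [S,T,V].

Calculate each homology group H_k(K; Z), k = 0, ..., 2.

H_0 ≅ Z,  H_1 ≅ Z × Z/2,  H_2 = 0.

We work with the vertex ordering P < Q < R < S < T < U < V < W < X. The simplices of K, each written with vertices in increasing order, are:

  0-simplices (9): P, Q, R, S, T, U, V, W, X
  1-simplices (27): PQ, PR, PS, PV, PW, PX, QR, QS, QT, QU, QX, RS, RU, RV, RW, ST, SV, SW, TU, TV, TW, TX, UV, UW, UX, VX, WX
  2-simplices (18): PQS, PQX, PRV, PRW, PSV, PWX, QRS, QRU, QTU, QTX, RSW, RUV, STV, STW, TUW, TVX, UVX, UWX

Hence C_0 ≅ Z^9, C_1 ≅ Z^27, C_2 ≅ Z^18.

The boundary map ∂_1: C_1 → C_0 sends each edge [p,q] (with p < q) to q − p.
This gives a 9×27 integer matrix of rank 8; reducing to Smith normal form yields diagonal entries (1,1,1,1,1,1,1,1).

The boundary map ∂_2: C_2 → C_1 maps a triangle to the signed sum of its edges. For instance
  ∂PQS = QS − PS + PQ,
  ∂QTX = TX − QX + QT.
As a 27×18 matrix over Z this has rank 18, with invariant factors (1,1,1,1,1,1,1,1,1,1,1,1,1,1,1,1,1,2).

Computing H_k = (kernel of ∂_k) / (image of ∂_{k+1}):

  H_0: rank C_0 − rank ∂_1 = 9 − 8 = 1, and the invariant factors of ∂_1 are all 1, so H_0 = Z.
  H_1: rank ker ∂_1 − rank ∂_2 = (27 − 8) − 18 = 1, and ∂_2 has invariant factor 2 > 1, so H_1 = Z × Z/2.
  H_2: rank ker ∂_2 − rank ∂_3 = (18 − 18) − 0 = 0, and there is no ∂_3, so H_2 = 0.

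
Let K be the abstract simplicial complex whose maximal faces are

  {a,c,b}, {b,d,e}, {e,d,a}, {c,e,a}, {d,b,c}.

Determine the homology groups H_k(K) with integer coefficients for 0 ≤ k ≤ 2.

H_0 ≅ Z,  H_1 ≅ Z,  H_2 = 0.

Fix the vertex order a < b < c < d < e and write every simplex with vertices in increasing order. Then dim K = 2 and the simplices of K are:

  0-simplices (5): a, b, c, d, e
  1-simplices (10): ab, ac, ad, ae, bc, bd, be, cd, ce, de
  2-simplices (5): abc, ace, ade, bcd, bde

so the chain groups are C_0 ≅ Z^5, C_1 ≅ Z^10, C_2 ≅ Z^5.

The boundary map ∂_1: C_1 → C_0 is given by ∂[p,q] = [q] − [p]. For instance
  ∂cd = d − c.
The 5×10 boundary matrix has rank 4 and Smith normal form diag(1,1,1,1).

Boundary ∂_2: C_2 → C_1 sends each 2-simplex [p,q,r] to [q,r] − [p,r] + [p,q]. For instance
  ∂ade = de − ae + ad,
  ∂ace = ce − ae + ac.
The resulting 10×5 matrix has rank 5, and its Smith normal form has invariant factors (1,1,1,1,1).

Now H_k = ker ∂_k / im ∂_{k+1}, so:

  H_0: rank C_0 − rank ∂_1 = 5 − 4 = 1, and the invariant factors of ∂_1 are all 1, so H_0 = Z.
  H_1: rank ker ∂_1 − rank ∂_2 = (10 − 4) − 5 = 1, and the invariant factors of ∂_2 are all 1, so H_1 = Z.
  H_2: rank ker ∂_2 − rank ∂_3 = (5 − 5) − 0 = 0, and there is no ∂_3, so H_2 = 0.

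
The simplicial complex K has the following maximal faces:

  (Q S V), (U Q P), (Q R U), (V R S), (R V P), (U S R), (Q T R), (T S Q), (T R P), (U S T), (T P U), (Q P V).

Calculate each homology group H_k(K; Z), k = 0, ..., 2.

Fix the vertex order P < Q < R < S < T < U < V and write every simplex with vertices in increasing order. Then dim K = 2 and the simplices of K are:

  0-simplices (7): P, Q, R, S, T, U, V
  1-simplices (18): PQ, PR, PT, PU, PV, QR, QS, QT, QU, QV, RS, RT, RU, RV, ST, SU, SV, TU
  2-simplices (12): PQU, PQV, PRT, PRV, PTU, QRT, QRU, QST, QSV, RSU, RSV, STU

so the chain groups are C_0 ≅ Z^7, C_1 ≅ Z^18, C_2 ≅ Z^12.

∂_1: C_1 → C_0 is given by ∂[p,q] = [q] − [p]. For instance
  ∂RT = T − R.
The 7×18 boundary matrix has rank 6 and Smith normal form diag(1,1,1,1,1,1).

∂_2: C_2 → C_1 acts by ∂[p,q,r] = [q,r] − [p,r] + [p,q]. For instance
  ∂PQU = QU − PU + PQ,
  ∂QST = ST − QT + QS.
This gives a 18×12 integer matrix of rank 12; reducing to Smith normal form yields diagonal entries (1,1,1,1,1,1,1,1,1,1,1,2).

Now H_k = ker ∂_k / im ∂_{k+1}, so:

  H_0: rank C_0 − rank ∂_1 = 7 − 6 = 1, and the invariant factors of ∂_1 are all 1, so H_0 = Z.
  H_1: rank ker ∂_1 − rank ∂_2 = (18 − 6) − 12 = 0, and ∂_2 has invariant factor 2 > 1, so H_1 = Z/2.
  H_2: rank ker ∂_2 − rank ∂_3 = (12 − 12) − 0 = 0, and there is no ∂_3, so H_2 = 0.

As a check, the Euler characteristic is 7 − 18 + 12 = 1, which agrees with 1 − 0 + 0 = 1.

H_0 ≅ Z,  H_1 ≅ Z/2,  H_2 = 0.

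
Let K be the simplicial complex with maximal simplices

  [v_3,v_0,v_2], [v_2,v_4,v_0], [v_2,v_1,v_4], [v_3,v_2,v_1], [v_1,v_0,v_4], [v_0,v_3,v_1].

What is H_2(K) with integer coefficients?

H_2 = Z.

We work with the vertex ordering v_0 < v_1 < v_2 < v_3 < v_4. The simplices of K, each written with vertices in increasing order, are:

  0-simplices (5): [v_0], [v_1], [v_2], [v_3], [v_4]
  1-simplices (9): [v_0,v_1], [v_0,v_2], [v_0,v_3], [v_0,v_4], [v_1,v_2], [v_1,v_3], [v_1,v_4], [v_2,v_3], [v_2,v_4]
  2-simplices (6): [v_0,v_1,v_3], [v_0,v_1,v_4], [v_0,v_2,v_3], [v_0,v_2,v_4], [v_1,v_2,v_3], [v_1,v_2,v_4]

giving chain groups C_0 ≅ Z^5, C_1 ≅ Z^9, C_2 ≅ Z^6.

The boundary map ∂_1: C_1 → C_0 maps an edge to its endpoints' difference, ∂[p,q] = q − p.
As a 5×9 matrix over Z this has rank 4, with invariant factors (1,1,1,1).

The boundary map ∂_2: C_2 → C_1 maps a triangle to the signed sum of its edges. For instance
  ∂[v_0,v_1,v_3] = [v_1,v_3] − [v_0,v_3] + [v_0,v_1],
  ∂[v_1,v_2,v_3] = [v_2,v_3] − [v_1,v_3] + [v_1,v_2].
The 9×6 boundary matrix has rank 5 and Smith normal form diag(1,1,1,1,1).

Computing H_k = (kernel of ∂_k) / (image of ∂_{k+1}):

  H_2: rank ker ∂_2 − rank ∂_3 = (6 − 5) − 0 = 1, and there is no ∂_3, so H_2 ≅ Z.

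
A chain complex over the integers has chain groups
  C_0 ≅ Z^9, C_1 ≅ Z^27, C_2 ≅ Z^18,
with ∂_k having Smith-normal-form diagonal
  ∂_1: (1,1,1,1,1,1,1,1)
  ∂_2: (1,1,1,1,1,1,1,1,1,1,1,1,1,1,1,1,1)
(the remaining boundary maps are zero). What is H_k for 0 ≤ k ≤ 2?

H_0: b_0 = 9 − 0 − 8 = 1; torsion from ∂_1 factors > 1: none. So H_0 = Z.
H_1: b_1 = 27 − 8 − 17 = 2; torsion from ∂_2 factors > 1: none. So H_1 = Z^2.
H_2: b_2 = 18 − 17 − 0 = 1; torsion from ∂_3 factors > 1: none. So H_2 = Z.

H_0 = Z,  H_1 = Z^2,  H_2 = Z.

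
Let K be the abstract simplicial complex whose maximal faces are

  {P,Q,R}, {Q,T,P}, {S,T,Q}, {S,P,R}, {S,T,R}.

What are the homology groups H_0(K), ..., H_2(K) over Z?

K has 5 vertices, 10 edges, 5 triangles.
rank ∂_0 = 0, rank ∂_1 = 4 ⇒ b_0 = 5 − 0 − 4 = 1; all invariant factors of ∂_1 are 1 so no torsion. So H_0 = Z.
rank ∂_1 = 4, rank ∂_2 = 5 ⇒ b_1 = 10 − 4 − 5 = 1; all invariant factors of ∂_2 are 1 so no torsion. So H_1 = Z.
rank ∂_2 = 5, rank ∂_3 = 0 ⇒ b_2 = 5 − 5 − 0 = 0. So H_2 = 0.

H_0 = Z,  H_1 = Z,  H_2 = 0.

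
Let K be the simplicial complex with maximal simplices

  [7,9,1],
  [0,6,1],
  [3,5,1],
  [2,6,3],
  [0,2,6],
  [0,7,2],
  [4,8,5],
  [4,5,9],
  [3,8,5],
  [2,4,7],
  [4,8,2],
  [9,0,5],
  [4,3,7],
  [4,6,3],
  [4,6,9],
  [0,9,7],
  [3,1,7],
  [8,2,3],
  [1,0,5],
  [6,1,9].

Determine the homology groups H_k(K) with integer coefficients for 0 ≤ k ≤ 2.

H_0 ≅ Z,  H_1 ≅ Z ⊕ Z/2,  H_2 = 0.

We work with the vertex ordering 0 < 1 < 2 < 3 < 4 < 5 < 6 < 7 < 8 < 9. The simplices of K, each written with vertices in increasing order, are:

  0-simplices (10): [0], [1], [2], [3], [4], [5], [6], [7], [8], [9]
  1-simplices (30): (30 of them)
  2-simplices (20): (20 of them)

giving chain groups C_0 ≅ Z^10, C_1 ≅ Z^30, C_2 ≅ Z^20.

∂_1: C_1 → C_0 is given by ∂[p,q] = [q] − [p]. For instance
  ∂[5,9] = [9] − [5].
The 10×30 boundary matrix has rank 9 and Smith normal form diag(1,1,1,1,1,1,1,1,1).

∂_2: C_2 → C_1 sends each 2-simplex [p,q,r] to [q,r] − [p,r] + [p,q]. For instance
  ∂[4,5,8] = [5,8] − [4,8] + [4,5],
  ∂[1,3,7] = [3,7] − [1,7] + [1,3].
As a 30×20 matrix over Z this has rank 20, with invariant factors (1,1,1,1,1,1,1,1,1,1,1,1,1,1,1,1,1,1,1,2).

Reading off H_k = ker ∂_k / im ∂_{k+1}:

  H_0: rank C_0 − rank ∂_1 = 10 − 9 = 1, and the invariant factors of ∂_1 are all 1, so H_0 ≅ Z.
  H_1: rank ker ∂_1 − rank ∂_2 = (30 − 9) − 20 = 1, and ∂_2 has invariant factor 2 > 1, so H_1 ≅ Z ⊕ Z/2.
  H_2: rank ker ∂_2 − rank ∂_3 = (20 − 20) − 0 = 0, and there is no ∂_3, so H_2 ≅ 0.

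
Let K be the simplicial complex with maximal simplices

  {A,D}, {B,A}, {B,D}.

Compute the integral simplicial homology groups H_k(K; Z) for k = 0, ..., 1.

K has 3 vertices, 3 edges.
rank ∂_0 = 0, rank ∂_1 = 2 ⇒ b_0 = 3 − 0 − 2 = 1; all invariant factors of ∂_1 are 1 so no torsion. So H_0 = Z.
rank ∂_1 = 2, rank ∂_2 = 0 ⇒ b_1 = 3 − 2 − 0 = 1. So H_1 = Z.

H_0 ≅ Z,  H_1 ≅ Z.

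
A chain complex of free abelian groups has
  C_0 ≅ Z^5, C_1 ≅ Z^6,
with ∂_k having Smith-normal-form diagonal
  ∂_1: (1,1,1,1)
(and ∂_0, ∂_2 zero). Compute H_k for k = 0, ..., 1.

H_0: b_0 = 5 − 0 − 4 = 1; torsion from ∂_1 factors > 1: none. So H_0 ≅ Z.
H_1: b_1 = 6 − 4 − 0 = 2; torsion from ∂_2 factors > 1: none. So H_1 ≅ Z^2.

H_0 ≅ Z,  H_1 ≅ Z^2.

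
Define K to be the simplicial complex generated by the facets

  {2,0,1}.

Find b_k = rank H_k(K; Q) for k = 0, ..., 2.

Order the vertices as 0 < 1 < 2. Listing each simplex with vertices in this order, K has dimension 2 with simplices:

  0-simplices (3): [0], [1], [2]
  1-simplices (3): [0,1], [0,2], [1,2]
  2-simplices (1): [0,1,2]

Hence C_0 ≅ Z^3, C_1 ≅ Z^3, C_2 ≅ Z^1.

∂_1: C_1 → C_0 sends each edge [p,q] (with p < q) to q − p. For instance
  ∂[0,1] = [1] − [0].
This gives a 3×3 integer matrix of rank 2; reducing to Smith normal form yields diagonal entries (1,1).

∂_2: C_2 → C_1 sends each 2-simplex [p,q,r] to [q,r] − [p,r] + [p,q]. For instance
  ∂[0,1,2] = [1,2] − [0,2] + [0,1].
As a 3×1 matrix over Z this has rank 1, with invariant factors (1).

Reading off H_k = ker ∂_k / im ∂_{k+1}:

  H_0: rank C_0 − rank ∂_1 = 3 − 2 = 1, and the invariant factors of ∂_1 are all 1, so H_0 = Z.
  H_1: rank ker ∂_1 − rank ∂_2 = (3 − 2) − 1 = 0, and the invariant factors of ∂_2 are all 1, so H_1 = 0.
  H_2: rank ker ∂_2 − rank ∂_3 = (1 − 1) − 0 = 0, and there is no ∂_3, so H_2 = 0.

As a check, the Euler characteristic is 3 − 3 + 1 = 1, which agrees with 1 − 0 + 0 = 1.
(K is a triangulation of the 2-simplex.)

Hence the Betti numbers are b_0 = 1, b_1 = 0, b_2 = 0.

b_0 = 1, b_1 = 0, b_2 = 0.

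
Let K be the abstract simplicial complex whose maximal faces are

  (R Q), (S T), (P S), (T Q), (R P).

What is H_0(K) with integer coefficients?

H_0 = Z.

We work with the vertex ordering P < Q < R < S < T. The simplices of K, each written with vertices in increasing order, are:

  0-simplices (5): P, Q, R, S, T
  1-simplices (5): PR, PS, QR, QT, ST

Hence C_0 ≅ Z^5, C_1 ≅ Z^5.

Boundary ∂_1: C_1 → C_0 maps an edge to its endpoints' difference, ∂[p,q] = q − p. For instance
  ∂ST = T − S.
As a 5×5 matrix over Z this has rank 4, with invariant factors (1,1,1,1).

Reading off H_k = ker ∂_k / im ∂_{k+1}:

  H_0: rank C_0 − rank ∂_1 = 5 − 4 = 1, and the invariant factors of ∂_1 are all 1, so H_0 ≅ Z.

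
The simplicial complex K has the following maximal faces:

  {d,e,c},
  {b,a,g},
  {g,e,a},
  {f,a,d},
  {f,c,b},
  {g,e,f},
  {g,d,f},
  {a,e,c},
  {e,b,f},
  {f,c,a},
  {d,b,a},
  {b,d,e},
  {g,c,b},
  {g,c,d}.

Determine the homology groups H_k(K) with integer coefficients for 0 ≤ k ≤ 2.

Fix the vertex order a < b < c < d < e < f < g and write every simplex with vertices in increasing order. Then dim K = 2 and the simplices of K are:

  0-simplices (7): a, b, c, d, e, f, g
  1-simplices (21): ab, ac, ad, ae, af, ag, bc, bd, be, bf, bg, cd, ce, cf, cg, de, df, dg, ef, eg, fg
  2-simplices (14): abd, abg, ace, acf, adf, aeg, bcf, bcg, bde, bef, cde, cdg, dfg, efg

giving chain groups C_0 ≅ Z^7, C_1 ≅ Z^21, C_2 ≅ Z^14.

Boundary ∂_1: C_1 → C_0 sends each edge [p,q] (with p < q) to q − p. For instance
  ∂ce = e − c.
This gives a 7×21 integer matrix of rank 6; reducing to Smith normal form yields diagonal entries (1,1,1,1,1,1).

Boundary ∂_2: C_2 → C_1 maps a triangle to the signed sum of its edges. For instance
  ∂bde = de − be + bd,
  ∂aeg = eg − ag + ae.
The 21×14 boundary matrix has rank 13 and Smith normal form diag(1,1,1,1,1,1,1,1,1,1,1,1,1).

Now H_k = ker ∂_k / im ∂_{k+1}, so:

  H_0: rank C_0 − rank ∂_1 = 7 − 6 = 1, and the invariant factors of ∂_1 are all 1, so H_0 = Z.
  H_1: rank ker ∂_1 − rank ∂_2 = (21 − 6) − 13 = 2, and the invariant factors of ∂_2 are all 1, so H_1 = Z^2.
  H_2: rank ker ∂_2 − rank ∂_3 = (14 − 13) − 0 = 1, and there is no ∂_3, so H_2 = Z.

H_0 ≅ Z,  H_1 ≅ Z^2,  H_2 ≅ Z.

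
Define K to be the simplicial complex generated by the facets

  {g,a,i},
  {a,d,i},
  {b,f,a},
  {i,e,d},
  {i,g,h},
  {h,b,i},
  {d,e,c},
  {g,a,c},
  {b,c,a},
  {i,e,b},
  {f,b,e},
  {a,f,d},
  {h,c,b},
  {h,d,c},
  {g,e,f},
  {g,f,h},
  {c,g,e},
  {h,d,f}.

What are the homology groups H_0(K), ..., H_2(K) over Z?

H_0 ≅ Z,  H_1 ≅ Z^2,  H_2 ≅ Z.

Fix the vertex order a < b < c < d < e < f < g < h < i and write every simplex with vertices in increasing order. Then dim K = 2 and the simplices of K are:

  0-simplices (9): a, b, c, d, e, f, g, h, i
  1-simplices (27): ab, ac, ad, af, ag, ai, bc, be, bf, bh, bi, cd, ce, cg, ch, de, df, dh, di, ef, eg, ei, fg, fh, gh, gi, hi
  2-simplices (18): abc, abf, acg, adf, adi, agi, bch, bef, bei, bhi, cde, cdh, ceg, dei, dfh, efg, fgh, ghi

giving chain groups C_0 ≅ Z^9, C_1 ≅ Z^27, C_2 ≅ Z^18.

∂_1: C_1 → C_0 maps an edge to its endpoints' difference, ∂[p,q] = q − p.
This gives a 9×27 integer matrix of rank 8; reducing to Smith normal form yields diagonal entries (1,1,1,1,1,1,1,1).

Boundary ∂_2: C_2 → C_1 maps a triangle to the signed sum of its edges. For instance
  ∂bef = ef − bf + be,
  ∂adi = di − ai + ad.
The 27×18 boundary matrix has rank 17 and Smith normal form diag(1,1,1,1,1,1,1,1,1,1,1,1,1,1,1,1,1).

Reading off H_k = ker ∂_k / im ∂_{k+1}:

  H_0: rank C_0 − rank ∂_1 = 9 − 8 = 1, and the invariant factors of ∂_1 are all 1, so H_0 = Z.
  H_1: rank ker ∂_1 − rank ∂_2 = (27 − 8) − 17 = 2, and the invariant factors of ∂_2 are all 1, so H_1 = Z^2.
  H_2: rank ker ∂_2 − rank ∂_3 = (18 − 17) − 0 = 1, and there is no ∂_3, so H_2 = Z.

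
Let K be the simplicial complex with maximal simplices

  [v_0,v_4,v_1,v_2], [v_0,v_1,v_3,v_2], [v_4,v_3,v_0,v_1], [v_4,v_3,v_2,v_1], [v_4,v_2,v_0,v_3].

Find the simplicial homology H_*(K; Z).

H_0 ≅ Z,  H_1 = 0,  H_2 = 0,  H_3 ≅ Z.

Order the vertices as v_0 < v_1 < v_2 < v_3 < v_4. Listing each simplex with vertices in this order, K has dimension 3 with simplices:

  0-simplices (5): [v_0], [v_1], [v_2], [v_3], [v_4]
  1-simplices (10): [v_0,v_1], [v_0,v_2], [v_0,v_3], [v_0,v_4], [v_1,v_2], [v_1,v_3], [v_1,v_4], [v_2,v_3], [v_2,v_4], [v_3,v_4]
  2-simplices (10): [v_0,v_1,v_2], [v_0,v_1,v_3], [v_0,v_1,v_4], [v_0,v_2,v_3], [v_0,v_2,v_4], [v_0,v_3,v_4], [v_1,v_2,v_3], [v_1,v_2,v_4], [v_1,v_3,v_4], [v_2,v_3,v_4]
  3-simplices (5): [v_0,v_1,v_2,v_3], [v_0,v_1,v_2,v_4], [v_0,v_1,v_3,v_4], [v_0,v_2,v_3,v_4], [v_1,v_2,v_3,v_4]

so the chain groups are C_0 ≅ Z^5, C_1 ≅ Z^10, C_2 ≅ Z^10, C_3 ≅ Z^5.

The boundary map ∂_1: C_1 → C_0 sends each edge [p,q] (with p < q) to q − p. For instance
  ∂[v_1,v_3] = [v_3] − [v_1].
This gives a 5×10 integer matrix of rank 4; reducing to Smith normal form yields diagonal entries (1,1,1,1).

Boundary ∂_2: C_2 → C_1 maps a triangle to the signed sum of its edges. For instance
  ∂[v_1,v_3,v_4] = [v_3,v_4] − [v_1,v_4] + [v_1,v_3],
  ∂[v_1,v_2,v_3] = [v_2,v_3] − [v_1,v_3] + [v_1,v_2].
This gives a 10×10 integer matrix of rank 6; reducing to Smith normal form yields diagonal entries (1,1,1,1,1,1).

Boundary ∂_3: C_3 → C_2 sends each 3-simplex σ to the alternating sum Σ_i (−1)^i (σ with its i-th vertex removed). For instance
  ∂[v_0,v_1,v_2,v_4] = [v_1,v_2,v_4] − [v_0,v_2,v_4] + [v_0,v_1,v_4] − [v_0,v_1,v_2],
  ∂[v_1,v_2,v_3,v_4] = [v_2,v_3,v_4] − [v_1,v_3,v_4] + [v_1,v_2,v_4] − [v_1,v_2,v_3].
The 10×5 boundary matrix has rank 4 and Smith normal form diag(1,1,1,1).

From H_k ≅ ker(∂_k) / im(∂_{k+1}) we obtain:

  H_0: rank C_0 − rank ∂_1 = 5 − 4 = 1, and the invariant factors of ∂_1 are all 1, so H_0 ≅ Z.
  H_1: rank ker ∂_1 − rank ∂_2 = (10 − 4) − 6 = 0, and the invariant factors of ∂_2 are all 1, so H_1 ≅ 0.
  H_2: rank ker ∂_2 − rank ∂_3 = (10 − 6) − 4 = 0, and the invariant factors of ∂_3 are all 1, so H_2 ≅ 0.
  H_3: rank ker ∂_3 − rank ∂_4 = (5 − 4) − 0 = 1, and there is no ∂_4, so H_3 ≅ Z.

As a check, the Euler characteristic is 5 − 10 + 10 − 5 = 0, which agrees with 1 − 0 + 0 − 1 = 0.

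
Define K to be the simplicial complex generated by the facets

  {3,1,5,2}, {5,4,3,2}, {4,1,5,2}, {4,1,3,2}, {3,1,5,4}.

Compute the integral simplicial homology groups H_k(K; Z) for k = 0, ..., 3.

H_0 = Z,  H_1 = 0,  H_2 = 0,  H_3 = Z.

K has 5 vertices, 10 edges, 10 triangles, 5 3-simplices.
rank ∂_0 = 0, rank ∂_1 = 4 ⇒ b_0 = 5 − 0 − 4 = 1; all invariant factors of ∂_1 are 1 so no torsion. So H_0 = Z.
rank ∂_1 = 4, rank ∂_2 = 6 ⇒ b_1 = 10 − 4 − 6 = 0; all invariant factors of ∂_2 are 1 so no torsion. So H_1 = 0.
rank ∂_2 = 6, rank ∂_3 = 4 ⇒ b_2 = 10 − 6 − 4 = 0; all invariant factors of ∂_3 are 1 so no torsion. So H_2 = 0.
rank ∂_3 = 4, rank ∂_4 = 0 ⇒ b_3 = 5 − 4 − 0 = 1. So H_3 = Z.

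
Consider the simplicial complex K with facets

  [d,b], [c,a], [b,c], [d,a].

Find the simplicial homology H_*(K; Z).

Order the vertices as a < b < c < d. Listing each simplex with vertices in this order, K has dimension 1 with simplices:

  0-simplices (4): a, b, c, d
  1-simplices (4): ac, ad, bc, bd

Hence C_0 ≅ Z^4, C_1 ≅ Z^4.

Boundary ∂_1: C_1 → C_0 sends each edge [p,q] (with p < q) to q − p. For instance
  ∂bc = c − b.
The resulting 4×4 matrix has rank 3, and its Smith normal form has invariant factors (1,1,1).

From H_k ≅ ker(∂_k) / im(∂_{k+1}) we obtain:

  H_0: rank C_0 − rank ∂_1 = 4 − 3 = 1, and the invariant factors of ∂_1 are all 1, so H_0 ≅ Z.
  H_1: rank ker ∂_1 − rank ∂_2 = (4 − 3) − 0 = 1, and there is no ∂_2, so H_1 ≅ Z.

H_0 ≅ Z,  H_1 ≅ Z.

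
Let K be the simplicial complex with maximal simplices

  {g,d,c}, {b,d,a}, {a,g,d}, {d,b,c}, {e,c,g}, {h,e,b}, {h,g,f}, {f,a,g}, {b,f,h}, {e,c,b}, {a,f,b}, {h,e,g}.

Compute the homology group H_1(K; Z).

Order the vertices as a < b < c < d < e < f < g < h. Listing each simplex with vertices in this order, K has dimension 2 with simplices:

  0-simplices (8): a, b, c, d, e, f, g, h
  1-simplices (18): ab, ad, af, ag, bc, bd, be, bf, bh, cd, ce, cg, dg, eg, eh, fg, fh, gh
  2-simplices (12): abd, abf, adg, afg, bcd, bce, beh, bfh, cdg, ceg, egh, fgh

so the chain groups are C_0 ≅ Z^8, C_1 ≅ Z^18, C_2 ≅ Z^12.

Boundary ∂_1: C_1 → C_0 is given by ∂[p,q] = [q] − [p]. For instance
  ∂cd = d − c.
The resulting 8×18 matrix has rank 7, and its Smith normal form has invariant factors (1,1,1,1,1,1,1).

∂_2: C_2 → C_1 acts by ∂[p,q,r] = [q,r] − [p,r] + [p,q]. For instance
  ∂bfh = fh − bh + bf,
  ∂cdg = dg − cg + cd.
As a 18×12 matrix over Z this has rank 11, with invariant factors (1,1,1,1,1,1,1,1,1,1,1).

Now H_k = ker ∂_k / im ∂_{k+1}, so:

  H_1: rank ker ∂_1 − rank ∂_2 = (18 − 7) − 11 = 0, and the invariant factors of ∂_2 are all 1, so H_1 ≅ 0.

H_1 ≅ 0.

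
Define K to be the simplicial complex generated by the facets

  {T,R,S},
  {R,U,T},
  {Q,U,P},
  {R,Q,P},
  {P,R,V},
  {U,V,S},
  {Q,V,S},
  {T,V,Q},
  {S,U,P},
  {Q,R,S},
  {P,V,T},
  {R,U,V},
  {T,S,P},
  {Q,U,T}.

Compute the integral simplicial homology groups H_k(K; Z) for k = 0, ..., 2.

We work with the vertex ordering P < Q < R < S < T < U < V. The simplices of K, each written with vertices in increasing order, are:

  0-simplices (7): P, Q, R, S, T, U, V
  1-simplices (21): PQ, PR, PS, PT, PU, PV, QR, QS, QT, QU, QV, RS, RT, RU, RV, ST, SU, SV, TU, TV, UV
  2-simplices (14): PQR, PQU, PRV, PST, PSU, PTV, QRS, QSV, QTU, QTV, RST, RTU, RUV, SUV

so the chain groups are C_0 ≅ Z^7, C_1 ≅ Z^21, C_2 ≅ Z^14.

Boundary ∂_1: C_1 → C_0 is given by ∂[p,q] = [q] − [p].
The resulting 7×21 matrix has rank 6, and its Smith normal form has invariant factors (1,1,1,1,1,1).

∂_2: C_2 → C_1 sends each 2-simplex [p,q,r] to [q,r] − [p,r] + [p,q]. For instance
  ∂QSV = SV − QV + QS,
  ∂PRV = RV − PV + PR.
As a 21×14 matrix over Z this has rank 13, with invariant factors (1,1,1,1,1,1,1,1,1,1,1,1,1).

Computing H_k = (kernel of ∂_k) / (image of ∂_{k+1}):

  H_0: rank C_0 − rank ∂_1 = 7 − 6 = 1, and the invariant factors of ∂_1 are all 1, so H_0 = Z.
  H_1: rank ker ∂_1 − rank ∂_2 = (21 − 6) − 13 = 2, and the invariant factors of ∂_2 are all 1, so H_1 = Z^2.
  H_2: rank ker ∂_2 − rank ∂_3 = (14 − 13) − 0 = 1, and there is no ∂_3, so H_2 = Z.

(K is a triangulation of the torus T^2.)

H_0 ≅ Z,  H_1 ≅ Z^2,  H_2 ≅ Z.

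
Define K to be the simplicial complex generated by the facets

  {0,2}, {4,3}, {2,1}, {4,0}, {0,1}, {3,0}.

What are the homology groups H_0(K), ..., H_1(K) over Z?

Order the vertices as 0 < 1 < 2 < 3 < 4. Listing each simplex with vertices in this order, K has dimension 1 with simplices:

  0-simplices (5): [0], [1], [2], [3], [4]
  1-simplices (6): [0,1], [0,2], [0,3], [0,4], [1,2], [3,4]

Hence C_0 ≅ Z^5, C_1 ≅ Z^6.

The boundary map ∂_1: C_1 → C_0 maps an edge to its endpoints' difference, ∂[p,q] = q − p. For instance
  ∂[0,4] = [4] − [0].
The 5×6 boundary matrix has rank 4 and Smith normal form diag(1,1,1,1).

Computing H_k = (kernel of ∂_k) / (image of ∂_{k+1}):

  H_0: rank C_0 − rank ∂_1 = 5 − 4 = 1, and the invariant factors of ∂_1 are all 1, so H_0 ≅ Z.
  H_1: rank ker ∂_1 − rank ∂_2 = (6 − 4) − 0 = 2, and there is no ∂_2, so H_1 ≅ Z^2.

H_0 ≅ Z,  H_1 ≅ Z^2.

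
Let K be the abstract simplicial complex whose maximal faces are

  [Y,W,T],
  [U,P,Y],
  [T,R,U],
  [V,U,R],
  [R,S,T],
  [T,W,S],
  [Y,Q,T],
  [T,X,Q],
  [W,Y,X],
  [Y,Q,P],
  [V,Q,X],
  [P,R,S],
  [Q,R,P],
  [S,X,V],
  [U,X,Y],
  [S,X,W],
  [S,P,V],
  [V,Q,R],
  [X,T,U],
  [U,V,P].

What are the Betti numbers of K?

b_0 = 1, b_1 = 1, b_2 = 0.

Order the vertices as P < Q < R < S < T < U < V < W < X < Y. Listing each simplex with vertices in this order, K has dimension 2 with simplices:

  0-simplices (10): P, Q, R, S, T, U, V, W, X, Y
  1-simplices (30): PQ, PR, PS, PU, PV, PY, QR, QT, QV, QX, QY, RS, RT, RU, RV, ST, SV, SW, SX, TU, TW, TX, TY, UV, UX, UY, VX, WX, WY, XY
  2-simplices (20): PQR, PQY, PRS, PSV, PUV, PUY, QRV, QTX, QTY, QVX, RST, RTU, RUV, STW, SVX, SWX, TUX, TWY, UXY, WXY

giving chain groups C_0 ≅ Z^10, C_1 ≅ Z^30, C_2 ≅ Z^20.

Boundary ∂_1: C_1 → C_0 maps an edge to its endpoints' difference, ∂[p,q] = q − p. For instance
  ∂RV = V − R.
The 10×30 boundary matrix has rank 9 and Smith normal form diag(1,1,1,1,1,1,1,1,1).

∂_2: C_2 → C_1 maps a triangle to the signed sum of its edges. For instance
  ∂STW = TW − SW + ST,
  ∂UXY = XY − UY + UX.
This gives a 30×20 integer matrix of rank 20; reducing to Smith normal form yields diagonal entries (1,1,1,1,1,1,1,1,1,1,1,1,1,1,1,1,1,1,1,2).

Computing H_k = (kernel of ∂_k) / (image of ∂_{k+1}):

  H_0: rank C_0 − rank ∂_1 = 10 − 9 = 1, and the invariant factors of ∂_1 are all 1, so H_0 = Z.
  H_1: rank ker ∂_1 − rank ∂_2 = (30 − 9) − 20 = 1, and ∂_2 has invariant factor 2 > 1, so H_1 = Z ⊕ Z/2Z.
  H_2: rank ker ∂_2 − rank ∂_3 = (20 − 20) − 0 = 0, and there is no ∂_3, so H_2 = 0.

Hence the Betti numbers are b_0 = 1, b_1 = 1, b_2 = 0.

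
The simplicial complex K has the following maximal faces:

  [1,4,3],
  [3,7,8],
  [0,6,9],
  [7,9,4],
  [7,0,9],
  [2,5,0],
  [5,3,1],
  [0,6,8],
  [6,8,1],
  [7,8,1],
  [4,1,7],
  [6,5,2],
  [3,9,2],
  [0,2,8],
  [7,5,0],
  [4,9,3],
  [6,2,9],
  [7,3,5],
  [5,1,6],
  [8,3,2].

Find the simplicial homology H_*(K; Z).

Take the total order 0 < 1 < 2 < 3 < 4 < 5 < 6 < 7 < 8 < 9 on the vertex set. Then K (dimension 2) consists of the simplices:

  0-simplices (10): [0], [1], [2], [3], [4], [5], [6], [7], [8], [9]
  1-simplices (30): (30 of them)
  2-simplices (20): (20 of them)

giving chain groups C_0 ≅ Z^10, C_1 ≅ Z^30, C_2 ≅ Z^20.

Boundary ∂_1: C_1 → C_0 is given by ∂[p,q] = [q] − [p]. For instance
  ∂[2,5] = [5] − [2].
This gives a 10×30 integer matrix of rank 9; reducing to Smith normal form yields diagonal entries (1,1,1,1,1,1,1,1,1).

∂_2: C_2 → C_1 acts by ∂[p,q,r] = [q,r] − [p,r] + [p,q]. For instance
  ∂[2,5,6] = [5,6] − [2,6] + [2,5],
  ∂[2,6,9] = [6,9] − [2,9] + [2,6].
The 30×20 boundary matrix has rank 20 and Smith normal form diag(1,1,1,1,1,1,1,1,1,1,1,1,1,1,1,1,1,1,1,2).

From H_k ≅ ker(∂_k) / im(∂_{k+1}) we obtain:

  H_0: rank C_0 − rank ∂_1 = 10 − 9 = 1, and the invariant factors of ∂_1 are all 1, so H_0 = Z.
  H_1: rank ker ∂_1 − rank ∂_2 = (30 − 9) − 20 = 1, and ∂_2 has invariant factor 2 > 1, so H_1 = Z ⊕ Z/2.
  H_2: rank ker ∂_2 − rank ∂_3 = (20 − 20) − 0 = 0, and there is no ∂_3, so H_2 = 0.

H_0 = Z,  H_1 = Z ⊕ Z/2,  H_2 = 0.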